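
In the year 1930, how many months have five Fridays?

4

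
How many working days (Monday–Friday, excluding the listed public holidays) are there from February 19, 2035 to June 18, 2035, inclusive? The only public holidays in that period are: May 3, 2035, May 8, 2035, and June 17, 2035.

84

February 19, 2035 is a Monday.
The range spans 120 days (inclusive of both endpoints).
120 = 7 × 17 + 1, so there are 17 full weeks plus 1 extra day.
Each full week contributes 5 weekdays (Mon–Fri): 17 × 5 = 85.
The 1 extra day is Mon — 1 of them qualifies.
Total: 85 + 1 = 86.
Holidays: May 3, 2035 (Thu); May 8, 2035 (Tue); June 17, 2035 (Sun).
2 of the 3 holidays fall on weekdays; the rest are weekends and were already excluded.
Business days: 86 − 2 = 84.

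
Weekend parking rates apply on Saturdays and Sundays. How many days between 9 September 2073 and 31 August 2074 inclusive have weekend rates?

9 September 2073 is a Saturday.
From 9 September 2073 to 31 August 2074 is 357 days inclusive.
357 = 7 × 51, so the span is exactly 51 full weeks.
Each full week contributes 2 weekend days (Sat, Sun): 51 × 2 = 102.
Total: 102.

102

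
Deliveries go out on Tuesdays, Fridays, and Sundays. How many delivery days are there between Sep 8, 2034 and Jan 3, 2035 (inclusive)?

Sep 8, 2034 is a Friday.
The range spans 118 days (inclusive of both endpoints).
118 = 7 × 16 + 6, so there are 16 full weeks plus 6 extra days.
Each full week contributes 3 days from the set (Tue, Fri, Sun): 16 × 3 = 48.
The 6 extra days are Friday, Saturday, Sunday, Monday, Tuesday, Wednesday — 3 of them qualify.
Total: 48 + 3 = 51.

51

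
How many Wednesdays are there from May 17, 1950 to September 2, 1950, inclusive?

May 17, 1950 is a Wednesday.
The range spans 109 days (inclusive of both endpoints).
109 = 7 × 15 + 4, so there are 15 full weeks plus 4 extra days.
Each full week contributes one Wednesday: 15 so far.
The 4 extra days are Wed, Thu, Fri, Sat — 1 of them qualifies.
Total: 15 + 1 = 16.

16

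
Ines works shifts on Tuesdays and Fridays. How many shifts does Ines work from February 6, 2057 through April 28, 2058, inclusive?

February 6, 2057 is a Tuesday.
The range spans 447 days (inclusive of both endpoints).
447 = 7 × 63 + 6, so there are 63 full weeks plus 6 extra days.
Each full week contributes 2 days from the set (Tue, Fri): 63 × 2 = 126.
The 6 extra days are Tue, Wed, Thu, Fri, Sat, Sun — 2 of them qualify.
Total: 126 + 2 = 128.

128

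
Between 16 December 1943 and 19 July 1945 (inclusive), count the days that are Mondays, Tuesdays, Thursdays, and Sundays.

16 December 1943 is a Thursday.
From 16 December 1943 to 19 July 1945 is 582 days inclusive.
582 = 7 × 83 + 1, so there are 83 full weeks plus 1 extra day.
Each full week contributes 4 days from the set (Mon, Tue, Thu, Sun): 83 × 4 = 332.
The 1 extra day is Thu — 1 of them qualifies.
Total: 332 + 1 = 333.

333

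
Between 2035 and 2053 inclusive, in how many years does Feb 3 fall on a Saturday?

Day of week of February 3 in each year:
2035: Sat ✓, 2036: Sun, 2037: Tue, 2038: Wed, 2039: Thu, 2040: Fri, 2041: Sun, 2042: Mon, 2043: Tue, 2044: Wed, 2045: Fri, 2046: Sat ✓, 2047: Sun, 2048: Mon, 2049: Wed, 2050: Thu, 2051: Fri, 2052: Sat ✓, 2053: Mon
Saturdays: 2035, 2046, 2052.

3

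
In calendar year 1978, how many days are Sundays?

Jan 1, 1978 is a Sunday.
That's 365 days from start to end, counting both.
365 = 7 × 52 + 1, so there are 52 full weeks plus 1 extra day.
Each full week contributes one Sunday: 52 so far.
The 1 extra day is Sunday — 1 of them qualifies.
Total: 52 + 1 = 53.

53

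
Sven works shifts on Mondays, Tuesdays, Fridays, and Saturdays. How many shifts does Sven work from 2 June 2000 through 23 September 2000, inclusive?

66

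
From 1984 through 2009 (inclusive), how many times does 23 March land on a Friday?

Day of week of March 23 in each year:
1984: Fri ✓, 1985: Sat, 1986: Sun, 1987: Mon, 1988: Wed, 1989: Thu, 1990: Fri ✓, 1991: Sat, 1992: Mon, 1993: Tue, 1994: Wed, 1995: Thu, 1996: Sat, 1997: Sun, 1998: Mon, 1999: Tue, 2000: Thu, 2001: Fri ✓, 2002: Sat, 2003: Sun, 2004: Tue, 2005: Wed, 2006: Thu, 2007: Fri ✓, 2008: Sun, 2009: Mon
Fridays: 1984, 1990, 2001, 2007.

4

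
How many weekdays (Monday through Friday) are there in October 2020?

October 1, 2020 is a Thursday.
That's 31 days from start to end, counting both.
31 = 7 × 4 + 3, so there are 4 full weeks plus 3 extra days.
Each full week contributes 5 weekdays (Mon–Fri): 4 × 5 = 20.
The 3 extra days are Thu, Fri, Sat — 2 of them qualify.
Total: 20 + 2 = 22.

22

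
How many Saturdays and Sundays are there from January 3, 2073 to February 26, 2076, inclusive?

328

January 3, 2073 is a Tuesday.
That's 1150 days from start to end, counting both.
1150 = 7 × 164 + 2, so there are 164 full weeks plus 2 extra days.
Each full week contributes 2 weekend days (Sat, Sun): 164 × 2 = 328.
The 2 extra days are Tuesday, Wednesday — none qualify.
Total: 328 + 0 = 328.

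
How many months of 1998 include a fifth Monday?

A month has five Mondays exactly when Monday falls within its first (length − 28) days.
Jan: 31 days, starts Thu → 5 of Thu, Fri, Sat
Feb: 28 days, starts Sun → 5 of (none)
Mar: 31 days, starts Sun → 5 of Sun, Mon, Tue ✓
Apr: 30 days, starts Wed → 5 of Wed, Thu
May: 31 days, starts Fri → 5 of Fri, Sat, Sun
Jun: 30 days, starts Mon → 5 of Mon, Tue ✓
Jul: 31 days, starts Wed → 5 of Wed, Thu, Fri
Aug: 31 days, starts Sat → 5 of Sat, Sun, Mon ✓
Sep: 30 days, starts Tue → 5 of Tue, Wed
Oct: 31 days, starts Thu → 5 of Thu, Fri, Sat
Nov: 30 days, starts Sun → 5 of Sun, Mon ✓
Dec: 31 days, starts Tue → 5 of Tue, Wed, Thu
Months with five Mondays: Mar, Jun, Aug, Nov.

4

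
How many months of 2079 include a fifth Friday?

4

A month has five Fridays exactly when Friday falls within its first (length − 28) days.
Jan: 31 days, starts Sun → 5 of Sun, Mon, Tue
Feb: 28 days, starts Wed → 5 of (none)
Mar: 31 days, starts Wed → 5 of Wed, Thu, Fri ✓
Apr: 30 days, starts Sat → 5 of Sat, Sun
May: 31 days, starts Mon → 5 of Mon, Tue, Wed
Jun: 30 days, starts Thu → 5 of Thu, Fri ✓
Jul: 31 days, starts Sat → 5 of Sat, Sun, Mon
Aug: 31 days, starts Tue → 5 of Tue, Wed, Thu
Sep: 30 days, starts Fri → 5 of Fri, Sat ✓
Oct: 31 days, starts Sun → 5 of Sun, Mon, Tue
Nov: 30 days, starts Wed → 5 of Wed, Thu
Dec: 31 days, starts Fri → 5 of Fri, Sat, Sun ✓
Months with five Fridays: Mar, Jun, Sep, Dec.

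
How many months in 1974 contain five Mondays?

4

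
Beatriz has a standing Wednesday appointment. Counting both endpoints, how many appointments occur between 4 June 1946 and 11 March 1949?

4 June 1946 is a Tuesday.
That's 1012 days from start to end, counting both.
1012 = 7 × 144 + 4, so there are 144 full weeks plus 4 extra days.
Each full week contributes one Wednesday: 144 so far.
The 4 extra days are Tuesday, Wednesday, Thursday, Friday — 1 of them qualifies.
Total: 144 + 1 = 145.

145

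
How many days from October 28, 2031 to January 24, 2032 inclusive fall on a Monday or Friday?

25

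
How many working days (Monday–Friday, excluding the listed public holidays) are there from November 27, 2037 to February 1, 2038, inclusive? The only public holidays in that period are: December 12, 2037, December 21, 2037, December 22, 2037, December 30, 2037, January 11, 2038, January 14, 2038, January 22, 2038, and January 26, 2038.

November 27, 2037 is a Friday.
The range spans 67 days (inclusive of both endpoints).
67 = 7 × 9 + 4, so there are 9 full weeks plus 4 extra days.
Each full week contributes 5 weekdays (Mon–Fri): 9 × 5 = 45.
The 4 extra days are Fri, Sat, Sun, Mon — 2 of them qualify.
Total: 45 + 2 = 47.
Holidays: December 12, 2037 (Sat); December 21, 2037 (Mon); December 22, 2037 (Tue); December 30, 2037 (Wed); January 11, 2038 (Mon); January 14, 2038 (Thu); January 22, 2038 (Fri); January 26, 2038 (Tue).
7 of the 8 holidays fall on weekdays; the rest are weekends and were already excluded.
Business days: 47 − 7 = 40.

40 working days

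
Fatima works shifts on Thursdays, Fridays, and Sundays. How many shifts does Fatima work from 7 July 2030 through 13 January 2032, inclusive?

238

7 July 2030 is a Sunday.
That's 556 days from start to end, counting both.
556 = 7 × 79 + 3, so there are 79 full weeks plus 3 extra days.
Each full week contributes 3 days from the set (Thu, Fri, Sun): 79 × 3 = 237.
The 3 extra days are Sunday, Monday, Tuesday — 1 of them qualifies.
Total: 237 + 1 = 238.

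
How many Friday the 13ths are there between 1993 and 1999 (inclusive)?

Friday-the-13ths by year:
1993: Aug
1994: May
1995: Jan, Oct
1996: Sep, Dec
1997: Jun
1998: Feb, Mar, Nov
1999: Aug

11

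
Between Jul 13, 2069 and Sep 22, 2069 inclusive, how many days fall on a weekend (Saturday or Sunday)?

22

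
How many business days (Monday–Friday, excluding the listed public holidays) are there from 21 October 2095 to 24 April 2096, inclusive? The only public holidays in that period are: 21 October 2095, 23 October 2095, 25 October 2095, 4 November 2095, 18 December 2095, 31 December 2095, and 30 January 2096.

21 October 2095 is a Friday.
From 21 October 2095 to 24 April 2096 is 187 days inclusive.
187 = 7 × 26 + 5, so there are 26 full weeks plus 5 extra days.
Each full week contributes 5 weekdays (Mon–Fri): 26 × 5 = 130.
The 5 extra days are Fri, Sat, Sun, Mon, Tue — 3 of them qualify.
Total: 130 + 3 = 133.
Holidays: 21 October 2095 (Fri); 23 October 2095 (Sun); 25 October 2095 (Tue); 4 November 2095 (Fri); 18 December 2095 (Sun); 31 December 2095 (Sat); 30 January 2096 (Mon).
4 of the 7 holidays fall on weekdays; the rest are weekends and were already excluded.
Business days: 133 − 4 = 129.

129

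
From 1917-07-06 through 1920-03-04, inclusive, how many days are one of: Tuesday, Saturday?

1917-07-06 is a Friday.
From 1917-07-06 to 1920-03-04 is 973 days inclusive.
973 = 7 × 139, so the span is exactly 139 full weeks.
Each full week contributes 2 days from the set (Tue, Sat): 139 × 2 = 278.
Total: 278.

278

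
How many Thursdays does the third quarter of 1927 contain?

13

1 July 1927 is a Friday.
That's 92 days from start to end, counting both.
92 = 7 × 13 + 1, so there are 13 full weeks plus 1 extra day.
Each full week contributes one Thursday: 13 so far.
The 1 extra day is Fri — none qualify.
Total: 13 + 0 = 13.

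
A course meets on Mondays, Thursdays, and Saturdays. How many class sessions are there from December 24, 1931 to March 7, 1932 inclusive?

33

December 24, 1931 is a Thursday.
From December 24, 1931 to March 7, 1932 is 75 days inclusive.
75 = 7 × 10 + 5, so there are 10 full weeks plus 5 extra days.
Each full week contributes 3 days from the set (Mon, Thu, Sat): 10 × 3 = 30.
The 5 extra days are Thu, Fri, Sat, Sun, Mon — 3 of them qualify.
Total: 30 + 3 = 33.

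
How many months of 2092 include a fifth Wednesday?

5

A month has five Wednesdays exactly when Wednesday falls within its first (length − 28) days.
Jan: 31 days, starts Tue → 5 of Tue, Wed, Thu ✓
Feb: 29 days, starts Fri → 5 of Fri
Mar: 31 days, starts Sat → 5 of Sat, Sun, Mon
Apr: 30 days, starts Tue → 5 of Tue, Wed ✓
May: 31 days, starts Thu → 5 of Thu, Fri, Sat
Jun: 30 days, starts Sun → 5 of Sun, Mon
Jul: 31 days, starts Tue → 5 of Tue, Wed, Thu ✓
Aug: 31 days, starts Fri → 5 of Fri, Sat, Sun
Sep: 30 days, starts Mon → 5 of Mon, Tue
Oct: 31 days, starts Wed → 5 of Wed, Thu, Fri ✓
Nov: 30 days, starts Sat → 5 of Sat, Sun
Dec: 31 days, starts Mon → 5 of Mon, Tue, Wed ✓
Months with five Wednesdays: Jan, Apr, Jul, Oct, Dec.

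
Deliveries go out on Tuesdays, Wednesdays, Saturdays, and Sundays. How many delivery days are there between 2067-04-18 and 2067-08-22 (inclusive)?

2067-04-18 is a Monday.
That's 127 days from start to end, counting both.
127 = 7 × 18 + 1, so there are 18 full weeks plus 1 extra day.
Each full week contributes 4 days from the set (Tue, Wed, Sat, Sun): 18 × 4 = 72.
The 1 extra day is Mon — none qualify.
Total: 72 + 0 = 72.

72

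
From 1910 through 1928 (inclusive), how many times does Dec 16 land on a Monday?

2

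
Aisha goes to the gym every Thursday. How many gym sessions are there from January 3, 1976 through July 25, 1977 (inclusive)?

81

January 3, 1976 is a Saturday.
That's 570 days from start to end, counting both.
570 = 7 × 81 + 3, so there are 81 full weeks plus 3 extra days.
Each full week contributes one Thursday: 81 so far.
The 3 extra days are Sat, Sun, Mon — none qualify.
Total: 81 + 0 = 81.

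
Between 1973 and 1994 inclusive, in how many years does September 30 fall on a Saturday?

Day of week of September 30 in each year:
1973: Sun, 1974: Mon, 1975: Tue, 1976: Thu, 1977: Fri, 1978: Sat ✓, 1979: Sun, 1980: Tue, 1981: Wed, 1982: Thu, 1983: Fri, 1984: Sun, 1985: Mon, 1986: Tue, 1987: Wed, 1988: Fri, 1989: Sat ✓, 1990: Sun, 1991: Mon, 1992: Wed, 1993: Thu, 1994: Fri
Saturdays: 1978, 1989.

2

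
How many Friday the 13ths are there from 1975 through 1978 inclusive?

Friday-the-13ths by year:
1975: Jun
1976: Feb, Aug
1977: May
1978: Jan, Oct

6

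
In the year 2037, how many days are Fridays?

52

2037-01-01 is a Thursday.
The range spans 365 days (inclusive of both endpoints).
365 = 7 × 52 + 1, so there are 52 full weeks plus 1 extra day.
Each full week contributes one Friday: 52 so far.
The 1 extra day is Thu — none qualify.
Total: 52 + 0 = 52.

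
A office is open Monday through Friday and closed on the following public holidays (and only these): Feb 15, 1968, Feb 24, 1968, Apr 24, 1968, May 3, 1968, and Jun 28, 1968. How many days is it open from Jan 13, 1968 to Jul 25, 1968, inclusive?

Jan 13, 1968 is a Saturday.
The range spans 195 days (inclusive of both endpoints).
195 = 7 × 27 + 6, so there are 27 full weeks plus 6 extra days.
Each full week contributes 5 weekdays (Mon–Fri): 27 × 5 = 135.
The 6 extra days are Saturday, Sunday, Monday, Tuesday, Wednesday, Thursday — 4 of them qualify.
Total: 135 + 4 = 139.
Holidays: Feb 15, 1968 (Thu); Feb 24, 1968 (Sat); Apr 24, 1968 (Wed); May 3, 1968 (Fri); Jun 28, 1968 (Fri).
4 of the 5 holidays fall on weekdays; the rest are weekends and were already excluded.
Business days: 139 − 4 = 135.

135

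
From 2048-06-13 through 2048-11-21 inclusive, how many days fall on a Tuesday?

2048-06-13 is a Saturday.
From 2048-06-13 to 2048-11-21 is 162 days inclusive.
162 = 7 × 23 + 1, so there are 23 full weeks plus 1 extra day.
Each full week contributes one Tuesday: 23 so far.
The 1 extra day is Sat — none qualify.
Total: 23 + 0 = 23.

23 Tuesdays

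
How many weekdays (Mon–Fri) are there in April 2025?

2025-04-01 is a Tuesday.
From 2025-04-01 to 2025-04-30 is 30 days inclusive.
30 = 7 × 4 + 2, so there are 4 full weeks plus 2 extra days.
Each full week contributes 5 weekdays (Mon–Fri): 4 × 5 = 20.
The 2 extra days are Tue, Wed — 2 of them qualify.
Total: 20 + 2 = 22.

22 weekdays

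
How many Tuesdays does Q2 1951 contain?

Apr 1, 1951 is a Sunday.
That's 91 days from start to end, counting both.
91 = 7 × 13, so the span is exactly 13 full weeks.
Each full week contributes one Tuesday: 13 so far.

13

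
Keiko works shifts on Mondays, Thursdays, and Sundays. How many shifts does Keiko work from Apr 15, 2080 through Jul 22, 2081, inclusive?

199

Apr 15, 2080 is a Monday.
From Apr 15, 2080 to Jul 22, 2081 is 464 days inclusive.
464 = 7 × 66 + 2, so there are 66 full weeks plus 2 extra days.
Each full week contributes 3 days from the set (Mon, Thu, Sun): 66 × 3 = 198.
The 2 extra days are Monday, Tuesday — 1 of them qualifies.
Total: 198 + 1 = 199.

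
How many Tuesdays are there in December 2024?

5

1 December 2024 is a Sunday.
From 1 December 2024 to 31 December 2024 is 31 days inclusive.
31 = 7 × 4 + 3, so there are 4 full weeks plus 3 extra days.
Each full week contributes one Tuesday: 4 so far.
The 3 extra days are Sun, Mon, Tue — 1 of them qualifies.
Total: 4 + 1 = 5.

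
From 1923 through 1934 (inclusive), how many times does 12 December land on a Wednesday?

3

Day of week of December 12 in each year:
1923: Wed ✓, 1924: Fri, 1925: Sat, 1926: Sun, 1927: Mon, 1928: Wed ✓, 1929: Thu, 1930: Fri, 1931: Sat, 1932: Mon, 1933: Tue, 1934: Wed ✓
Wednesdays: 1923, 1928, 1934.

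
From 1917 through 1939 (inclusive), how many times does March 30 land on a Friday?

4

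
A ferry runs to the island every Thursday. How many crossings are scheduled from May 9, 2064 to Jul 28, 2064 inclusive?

May 9, 2064 is a Friday.
That's 81 days from start to end, counting both.
81 = 7 × 11 + 4, so there are 11 full weeks plus 4 extra days.
Each full week contributes one Thursday: 11 so far.
The 4 extra days are Friday, Saturday, Sunday, Monday — none qualify.
Total: 11 + 0 = 11.

11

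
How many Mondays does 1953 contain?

1953-01-01 is a Thursday.
That's 365 days from start to end, counting both.
365 = 7 × 52 + 1, so there are 52 full weeks plus 1 extra day.
Each full week contributes one Monday: 52 so far.
The 1 extra day is Thursday — none qualify.
Total: 52 + 0 = 52.

52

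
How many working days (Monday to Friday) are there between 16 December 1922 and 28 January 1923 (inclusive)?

30

16 December 1922 is a Saturday.
From 16 December 1922 to 28 January 1923 is 44 days inclusive.
44 = 7 × 6 + 2, so there are 6 full weeks plus 2 extra days.
Each full week contributes 5 weekdays (Mon–Fri): 6 × 5 = 30.
The 2 extra days are Saturday, Sunday — none qualify.
Total: 30 + 0 = 30.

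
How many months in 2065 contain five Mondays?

4

A month has five Mondays exactly when Monday falls within its first (length − 28) days.
Jan: 31 days, starts Thu → 5 of Thu, Fri, Sat
Feb: 28 days, starts Sun → 5 of (none)
Mar: 31 days, starts Sun → 5 of Sun, Mon, Tue ✓
Apr: 30 days, starts Wed → 5 of Wed, Thu
May: 31 days, starts Fri → 5 of Fri, Sat, Sun
Jun: 30 days, starts Mon → 5 of Mon, Tue ✓
Jul: 31 days, starts Wed → 5 of Wed, Thu, Fri
Aug: 31 days, starts Sat → 5 of Sat, Sun, Mon ✓
Sep: 30 days, starts Tue → 5 of Tue, Wed
Oct: 31 days, starts Thu → 5 of Thu, Fri, Sat
Nov: 30 days, starts Sun → 5 of Sun, Mon ✓
Dec: 31 days, starts Tue → 5 of Tue, Wed, Thu
Months with five Mondays: Mar, Jun, Aug, Nov.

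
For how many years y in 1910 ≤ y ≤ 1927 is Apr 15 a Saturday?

Day of week of April 15 in each year:
1910: Fri, 1911: Sat ✓, 1912: Mon, 1913: Tue, 1914: Wed, 1915: Thu, 1916: Sat ✓, 1917: Sun, 1918: Mon, 1919: Tue, 1920: Thu, 1921: Fri, 1922: Sat ✓, 1923: Sun, 1924: Tue, 1925: Wed, 1926: Thu, 1927: Fri
Saturdays: 1911, 1916, 1922.

3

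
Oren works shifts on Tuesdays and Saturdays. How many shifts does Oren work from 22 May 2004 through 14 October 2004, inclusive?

42

22 May 2004 is a Saturday.
That's 146 days from start to end, counting both.
146 = 7 × 20 + 6, so there are 20 full weeks plus 6 extra days.
Each full week contributes 2 days from the set (Tue, Sat): 20 × 2 = 40.
The 6 extra days are Sat, Sun, Mon, Tue, Wed, Thu — 2 of them qualify.
Total: 40 + 2 = 42.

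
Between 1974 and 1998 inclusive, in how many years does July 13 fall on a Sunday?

Day of week of July 13 in each year:
1974: Sat, 1975: Sun ✓, 1976: Tue, 1977: Wed, 1978: Thu, 1979: Fri, 1980: Sun ✓, 1981: Mon, 1982: Tue, 1983: Wed, 1984: Fri, 1985: Sat, 1986: Sun ✓, 1987: Mon, 1988: Wed, 1989: Thu, 1990: Fri, 1991: Sat, 1992: Mon, 1993: Tue, 1994: Wed, 1995: Thu, 1996: Sat, 1997: Sun ✓, 1998: Mon
Sundays: 1975, 1980, 1986, 1997.

4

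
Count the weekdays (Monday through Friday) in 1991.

261

January 1, 1991 is a Tuesday.
The range spans 365 days (inclusive of both endpoints).
365 = 7 × 52 + 1, so there are 52 full weeks plus 1 extra day.
Each full week contributes 5 weekdays (Mon–Fri): 52 × 5 = 260.
The 1 extra day is Tue — 1 of them qualifies.
Total: 260 + 1 = 261.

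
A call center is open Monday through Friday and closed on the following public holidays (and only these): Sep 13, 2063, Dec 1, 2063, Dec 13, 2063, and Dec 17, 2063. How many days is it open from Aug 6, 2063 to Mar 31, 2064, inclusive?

Aug 6, 2063 is a Monday.
The range spans 239 days (inclusive of both endpoints).
239 = 7 × 34 + 1, so there are 34 full weeks plus 1 extra day.
Each full week contributes 5 weekdays (Mon–Fri): 34 × 5 = 170.
The 1 extra day is Monday — 1 of them qualifies.
Total: 170 + 1 = 171.
Holidays: Sep 13, 2063 (Thu); Dec 1, 2063 (Sat); Dec 13, 2063 (Thu); Dec 17, 2063 (Mon).
3 of the 4 holidays fall on weekdays; the rest are weekends and were already excluded.
Business days: 171 − 3 = 168.

168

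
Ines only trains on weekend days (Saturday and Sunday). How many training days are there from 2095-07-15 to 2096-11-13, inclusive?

140

2095-07-15 is a Friday.
From 2095-07-15 to 2096-11-13 is 488 days inclusive.
488 = 7 × 69 + 5, so there are 69 full weeks plus 5 extra days.
Each full week contributes 2 weekend days (Sat, Sun): 69 × 2 = 138.
The 5 extra days are Friday, Saturday, Sunday, Monday, Tuesday — 2 of them qualify.
Total: 138 + 2 = 140.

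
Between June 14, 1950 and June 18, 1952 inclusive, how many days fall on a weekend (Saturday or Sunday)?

June 14, 1950 is a Wednesday.
The range spans 736 days (inclusive of both endpoints).
736 = 7 × 105 + 1, so there are 105 full weeks plus 1 extra day.
Each full week contributes 2 weekend days (Sat, Sun): 105 × 2 = 210.
The 1 extra day is Wednesday — none qualify.
Total: 210 + 0 = 210.

210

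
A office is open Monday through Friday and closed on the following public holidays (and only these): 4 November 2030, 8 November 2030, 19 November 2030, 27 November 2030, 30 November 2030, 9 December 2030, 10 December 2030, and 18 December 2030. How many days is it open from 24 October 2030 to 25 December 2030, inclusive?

24 October 2030 is a Thursday.
The range spans 63 days (inclusive of both endpoints).
63 = 7 × 9, so the span is exactly 9 full weeks.
Each full week contributes 5 weekdays (Mon–Fri): 9 × 5 = 45.
Total: 45.
Holidays: 4 November 2030 (Mon); 8 November 2030 (Fri); 19 November 2030 (Tue); 27 November 2030 (Wed); 30 November 2030 (Sat); 9 December 2030 (Mon); 10 December 2030 (Tue); 18 December 2030 (Wed).
7 of the 8 holidays fall on weekdays; the rest are weekends and were already excluded.
Business days: 45 − 7 = 38.

38 working days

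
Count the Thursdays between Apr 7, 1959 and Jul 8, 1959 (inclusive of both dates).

Apr 7, 1959 is a Tuesday.
The range spans 93 days (inclusive of both endpoints).
93 = 7 × 13 + 2, so there are 13 full weeks plus 2 extra days.
Each full week contributes one Thursday: 13 so far.
The 2 extra days are Tue, Wed — none qualify.
Total: 13 + 0 = 13.

13 Thursdays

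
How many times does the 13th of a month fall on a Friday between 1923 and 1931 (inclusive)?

17

Friday-the-13ths by year:
1923: Apr, Jul
1924: Jun
1925: Feb, Mar, Nov
1926: Aug
1927: May
1928: Jan, Apr, Jul
1929: Sep, Dec
1930: Jun
1931: Feb, Mar, Nov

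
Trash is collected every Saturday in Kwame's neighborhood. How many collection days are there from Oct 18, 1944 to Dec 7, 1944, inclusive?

7 Saturdays

Oct 18, 1944 is a Wednesday.
From Oct 18, 1944 to Dec 7, 1944 is 51 days inclusive.
51 = 7 × 7 + 2, so there are 7 full weeks plus 2 extra days.
Each full week contributes one Saturday: 7 so far.
The 2 extra days are Wed, Thu — none qualify.
Total: 7 + 0 = 7.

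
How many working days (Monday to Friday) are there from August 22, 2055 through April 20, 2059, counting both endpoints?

August 22, 2055 is a Sunday.
From August 22, 2055 to April 20, 2059 is 1338 days inclusive.
1338 = 7 × 191 + 1, so there are 191 full weeks plus 1 extra day.
Each full week contributes 5 weekdays (Mon–Fri): 191 × 5 = 955.
The 1 extra day is Sun — none qualify.
Total: 955 + 0 = 955.

955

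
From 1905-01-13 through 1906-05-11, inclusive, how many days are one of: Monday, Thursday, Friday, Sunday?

1905-01-13 is a Friday.
That's 484 days from start to end, counting both.
484 = 7 × 69 + 1, so there are 69 full weeks plus 1 extra day.
Each full week contributes 4 days from the set (Mon, Thu, Fri, Sun): 69 × 4 = 276.
The 1 extra day is Fri — 1 of them qualifies.
Total: 276 + 1 = 277.

277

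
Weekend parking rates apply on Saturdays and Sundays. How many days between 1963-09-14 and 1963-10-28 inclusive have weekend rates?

14

1963-09-14 is a Saturday.
From 1963-09-14 to 1963-10-28 is 45 days inclusive.
45 = 7 × 6 + 3, so there are 6 full weeks plus 3 extra days.
Each full week contributes 2 weekend days (Sat, Sun): 6 × 2 = 12.
The 3 extra days are Sat, Sun, Mon — 2 of them qualify.
Total: 12 + 2 = 14.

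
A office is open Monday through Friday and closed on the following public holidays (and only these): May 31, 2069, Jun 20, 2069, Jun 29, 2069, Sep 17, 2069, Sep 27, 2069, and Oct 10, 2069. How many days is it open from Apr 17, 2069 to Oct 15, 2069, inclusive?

Apr 17, 2069 is a Wednesday.
The range spans 182 days (inclusive of both endpoints).
182 = 7 × 26, so the span is exactly 26 full weeks.
Each full week contributes 5 weekdays (Mon–Fri): 26 × 5 = 130.
Total: 130.
Holidays: May 31, 2069 (Fri); Jun 20, 2069 (Thu); Jun 29, 2069 (Sat); Sep 17, 2069 (Tue); Sep 27, 2069 (Fri); Oct 10, 2069 (Thu).
5 of the 6 holidays fall on weekdays; the rest are weekends and were already excluded.
Business days: 130 − 5 = 125.

125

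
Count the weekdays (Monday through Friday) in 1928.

261

Jan 1, 1928 is a Sunday.
The range spans 366 days (inclusive of both endpoints).
366 = 7 × 52 + 2, so there are 52 full weeks plus 2 extra days.
Each full week contributes 5 weekdays (Mon–Fri): 52 × 5 = 260.
The 2 extra days are Sun, Mon — 1 of them qualifies.
Total: 260 + 1 = 261.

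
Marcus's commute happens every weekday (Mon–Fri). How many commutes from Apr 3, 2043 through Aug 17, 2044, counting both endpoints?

359

Apr 3, 2043 is a Friday.
From Apr 3, 2043 to Aug 17, 2044 is 503 days inclusive.
503 = 7 × 71 + 6, so there are 71 full weeks plus 6 extra days.
Each full week contributes 5 weekdays (Mon–Fri): 71 × 5 = 355.
The 6 extra days are Friday, Saturday, Sunday, Monday, Tuesday, Wednesday — 4 of them qualify.
Total: 355 + 4 = 359.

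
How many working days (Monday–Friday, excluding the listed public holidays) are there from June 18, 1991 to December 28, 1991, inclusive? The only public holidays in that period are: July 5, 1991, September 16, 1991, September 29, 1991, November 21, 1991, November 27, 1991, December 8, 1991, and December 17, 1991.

134

June 18, 1991 is a Tuesday.
The range spans 194 days (inclusive of both endpoints).
194 = 7 × 27 + 5, so there are 27 full weeks plus 5 extra days.
Each full week contributes 5 weekdays (Mon–Fri): 27 × 5 = 135.
The 5 extra days are Tue, Wed, Thu, Fri, Sat — 4 of them qualify.
Total: 135 + 4 = 139.
Holidays: July 5, 1991 (Fri); September 16, 1991 (Mon); September 29, 1991 (Sun); November 21, 1991 (Thu); November 27, 1991 (Wed); December 8, 1991 (Sun); December 17, 1991 (Tue).
5 of the 7 holidays fall on weekdays; the rest are weekends and were already excluded.
Business days: 139 − 5 = 134.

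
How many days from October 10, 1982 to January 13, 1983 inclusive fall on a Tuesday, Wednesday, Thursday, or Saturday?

55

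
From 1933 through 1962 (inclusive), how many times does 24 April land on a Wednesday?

4

Day of week of April 24 in each year:
1933: Mon, 1934: Tue, 1935: Wed ✓, 1936: Fri, 1937: Sat, 1938: Sun, 1939: Mon, 1940: Wed ✓, 1941: Thu, 1942: Fri, 1943: Sat, 1944: Mon, 1945: Tue, 1946: Wed ✓, 1947: Thu, 1948: Sat, 1949: Sun, 1950: Mon, 1951: Tue, 1952: Thu, 1953: Fri, 1954: Sat, 1955: Sun, 1956: Tue, 1957: Wed ✓, 1958: Thu, 1959: Fri, 1960: Sun, 1961: Mon, 1962: Tue
Wednesdays: 1935, 1940, 1946, 1957.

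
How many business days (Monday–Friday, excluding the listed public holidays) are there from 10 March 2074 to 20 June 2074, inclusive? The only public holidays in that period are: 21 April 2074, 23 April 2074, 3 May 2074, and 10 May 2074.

10 March 2074 is a Saturday.
The range spans 103 days (inclusive of both endpoints).
103 = 7 × 14 + 5, so there are 14 full weeks plus 5 extra days.
Each full week contributes 5 weekdays (Mon–Fri): 14 × 5 = 70.
The 5 extra days are Saturday, Sunday, Monday, Tuesday, Wednesday — 3 of them qualify.
Total: 70 + 3 = 73.
Holidays: 21 April 2074 (Sat); 23 April 2074 (Mon); 3 May 2074 (Thu); 10 May 2074 (Thu).
3 of the 4 holidays fall on weekdays; the rest are weekends and were already excluded.
Business days: 73 − 3 = 70.

70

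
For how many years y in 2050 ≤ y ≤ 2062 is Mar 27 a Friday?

1

Day of week of March 27 in each year:
2050: Sun, 2051: Mon, 2052: Wed, 2053: Thu, 2054: Fri ✓, 2055: Sat, 2056: Mon, 2057: Tue, 2058: Wed, 2059: Thu, 2060: Sat, 2061: Sun, 2062: Mon
Fridays: 2054.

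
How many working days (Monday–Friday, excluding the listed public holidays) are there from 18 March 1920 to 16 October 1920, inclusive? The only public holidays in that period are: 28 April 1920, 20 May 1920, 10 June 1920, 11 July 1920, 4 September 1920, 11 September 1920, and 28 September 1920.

148 working days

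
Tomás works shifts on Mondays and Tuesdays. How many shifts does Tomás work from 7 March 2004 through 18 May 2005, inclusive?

126

7 March 2004 is a Sunday.
The range spans 438 days (inclusive of both endpoints).
438 = 7 × 62 + 4, so there are 62 full weeks plus 4 extra days.
Each full week contributes 2 days from the set (Mon, Tue): 62 × 2 = 124.
The 4 extra days are Sun, Mon, Tue, Wed — 2 of them qualify.
Total: 124 + 2 = 126.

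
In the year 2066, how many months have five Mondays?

A month has five Mondays exactly when Monday falls within its first (length − 28) days.
Jan: 31 days, starts Fri → 5 of Fri, Sat, Sun
Feb: 28 days, starts Mon → 5 of (none)
Mar: 31 days, starts Mon → 5 of Mon, Tue, Wed ✓
Apr: 30 days, starts Thu → 5 of Thu, Fri
May: 31 days, starts Sat → 5 of Sat, Sun, Mon ✓
Jun: 30 days, starts Tue → 5 of Tue, Wed
Jul: 31 days, starts Thu → 5 of Thu, Fri, Sat
Aug: 31 days, starts Sun → 5 of Sun, Mon, Tue ✓
Sep: 30 days, starts Wed → 5 of Wed, Thu
Oct: 31 days, starts Fri → 5 of Fri, Sat, Sun
Nov: 30 days, starts Mon → 5 of Mon, Tue ✓
Dec: 31 days, starts Wed → 5 of Wed, Thu, Fri
Months with five Mondays: Mar, May, Aug, Nov.

4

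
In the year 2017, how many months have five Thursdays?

A month has five Thursdays exactly when Thursday falls within its first (length − 28) days.
Jan: 31 days, starts Sun → 5 of Sun, Mon, Tue
Feb: 28 days, starts Wed → 5 of (none)
Mar: 31 days, starts Wed → 5 of Wed, Thu, Fri ✓
Apr: 30 days, starts Sat → 5 of Sat, Sun
May: 31 days, starts Mon → 5 of Mon, Tue, Wed
Jun: 30 days, starts Thu → 5 of Thu, Fri ✓
Jul: 31 days, starts Sat → 5 of Sat, Sun, Mon
Aug: 31 days, starts Tue → 5 of Tue, Wed, Thu ✓
Sep: 30 days, starts Fri → 5 of Fri, Sat
Oct: 31 days, starts Sun → 5 of Sun, Mon, Tue
Nov: 30 days, starts Wed → 5 of Wed, Thu ✓
Dec: 31 days, starts Fri → 5 of Fri, Sat, Sun
Months with five Thursdays: Mar, Jun, Aug, Nov.

4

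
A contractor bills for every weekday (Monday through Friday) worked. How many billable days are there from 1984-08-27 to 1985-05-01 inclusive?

1984-08-27 is a Monday.
That's 248 days from start to end, counting both.
248 = 7 × 35 + 3, so there are 35 full weeks plus 3 extra days.
Each full week contributes 5 weekdays (Mon–Fri): 35 × 5 = 175.
The 3 extra days are Monday, Tuesday, Wednesday — 3 of them qualify.
Total: 175 + 3 = 178.

178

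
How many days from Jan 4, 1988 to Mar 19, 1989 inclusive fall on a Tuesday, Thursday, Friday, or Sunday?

Jan 4, 1988 is a Monday.
The range spans 441 days (inclusive of both endpoints).
441 = 7 × 63, so the span is exactly 63 full weeks.
Each full week contributes 4 days from the set (Tue, Thu, Fri, Sun): 63 × 4 = 252.

252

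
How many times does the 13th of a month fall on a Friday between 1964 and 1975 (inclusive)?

19

Friday-the-13ths by year:
1964: Mar, Nov
1965: Aug
1966: May
1967: Jan, Oct
1968: Sep, Dec
1969: Jun
1970: Feb, Mar, Nov
1971: Aug
1972: Oct
1973: Apr, Jul
1974: Sep, Dec
1975: Jun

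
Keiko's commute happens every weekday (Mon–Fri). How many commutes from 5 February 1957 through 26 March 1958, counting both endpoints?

5 February 1957 is a Tuesday.
From 5 February 1957 to 26 March 1958 is 415 days inclusive.
415 = 7 × 59 + 2, so there are 59 full weeks plus 2 extra days.
Each full week contributes 5 weekdays (Mon–Fri): 59 × 5 = 295.
The 2 extra days are Tuesday, Wednesday — 2 of them qualify.
Total: 295 + 2 = 297.

297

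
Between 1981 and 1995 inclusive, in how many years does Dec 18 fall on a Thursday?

Day of week of December 18 in each year:
1981: Fri, 1982: Sat, 1983: Sun, 1984: Tue, 1985: Wed, 1986: Thu ✓, 1987: Fri, 1988: Sun, 1989: Mon, 1990: Tue, 1991: Wed, 1992: Fri, 1993: Sat, 1994: Sun, 1995: Mon
Thursdays: 1986.

1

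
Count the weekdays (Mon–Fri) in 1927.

260

1 January 1927 is a Saturday.
From 1 January 1927 to 31 December 1927 is 365 days inclusive.
365 = 7 × 52 + 1, so there are 52 full weeks plus 1 extra day.
Each full week contributes 5 weekdays (Mon–Fri): 52 × 5 = 260.
The 1 extra day is Saturday — none qualify.
Total: 260 + 0 = 260.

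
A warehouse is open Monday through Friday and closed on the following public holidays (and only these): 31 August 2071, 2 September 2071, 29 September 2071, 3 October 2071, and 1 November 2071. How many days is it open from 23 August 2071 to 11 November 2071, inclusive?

55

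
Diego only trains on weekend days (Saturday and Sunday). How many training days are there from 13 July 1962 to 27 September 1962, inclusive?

13 July 1962 is a Friday.
That's 77 days from start to end, counting both.
77 = 7 × 11, so the span is exactly 11 full weeks.
Each full week contributes 2 weekend days (Sat, Sun): 11 × 2 = 22.
Total: 22.

22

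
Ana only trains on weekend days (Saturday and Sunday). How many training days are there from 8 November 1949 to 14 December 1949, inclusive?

10

8 November 1949 is a Tuesday.
The range spans 37 days (inclusive of both endpoints).
37 = 7 × 5 + 2, so there are 5 full weeks plus 2 extra days.
Each full week contributes 2 weekend days (Sat, Sun): 5 × 2 = 10.
The 2 extra days are Tue, Wed — none qualify.
Total: 10 + 0 = 10.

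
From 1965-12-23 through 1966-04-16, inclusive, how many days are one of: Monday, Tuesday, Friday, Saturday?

1965-12-23 is a Thursday.
The range spans 115 days (inclusive of both endpoints).
115 = 7 × 16 + 3, so there are 16 full weeks plus 3 extra days.
Each full week contributes 4 days from the set (Mon, Tue, Fri, Sat): 16 × 4 = 64.
The 3 extra days are Thursday, Friday, Saturday — 2 of them qualify.
Total: 64 + 2 = 66.

66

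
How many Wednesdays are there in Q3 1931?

1 July 1931 is a Wednesday.
That's 92 days from start to end, counting both.
92 = 7 × 13 + 1, so there are 13 full weeks plus 1 extra day.
Each full week contributes one Wednesday: 13 so far.
The 1 extra day is Wednesday — 1 of them qualifies.
Total: 13 + 1 = 14.

14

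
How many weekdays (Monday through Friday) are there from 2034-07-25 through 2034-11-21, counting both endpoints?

86

2034-07-25 is a Tuesday.
That's 120 days from start to end, counting both.
120 = 7 × 17 + 1, so there are 17 full weeks plus 1 extra day.
Each full week contributes 5 weekdays (Mon–Fri): 17 × 5 = 85.
The 1 extra day is Tue — 1 of them qualifies.
Total: 85 + 1 = 86.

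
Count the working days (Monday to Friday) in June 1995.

22

June 1, 1995 is a Thursday.
That's 30 days from start to end, counting both.
30 = 7 × 4 + 2, so there are 4 full weeks plus 2 extra days.
Each full week contributes 5 weekdays (Mon–Fri): 4 × 5 = 20.
The 2 extra days are Thu, Fri — 2 of them qualify.
Total: 20 + 2 = 22.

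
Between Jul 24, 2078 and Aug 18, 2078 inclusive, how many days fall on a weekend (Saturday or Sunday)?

7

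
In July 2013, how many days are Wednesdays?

5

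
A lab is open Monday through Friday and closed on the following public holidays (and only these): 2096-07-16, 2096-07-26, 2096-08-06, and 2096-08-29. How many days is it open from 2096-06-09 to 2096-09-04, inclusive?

2096-06-09 is a Saturday.
From 2096-06-09 to 2096-09-04 is 88 days inclusive.
88 = 7 × 12 + 4, so there are 12 full weeks plus 4 extra days.
Each full week contributes 5 weekdays (Mon–Fri): 12 × 5 = 60.
The 4 extra days are Sat, Sun, Mon, Tue — 2 of them qualify.
Total: 60 + 2 = 62.
Holidays: 2096-07-16 (Mon); 2096-07-26 (Thu); 2096-08-06 (Mon); 2096-08-29 (Wed).
All 4 holidays fall on weekdays, so subtract 4.
Business days: 62 − 4 = 58.

58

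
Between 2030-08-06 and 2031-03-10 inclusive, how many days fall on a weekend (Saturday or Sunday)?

62

2030-08-06 is a Tuesday.
From 2030-08-06 to 2031-03-10 is 217 days inclusive.
217 = 7 × 31, so the span is exactly 31 full weeks.
Each full week contributes 2 weekend days (Sat, Sun): 31 × 2 = 62.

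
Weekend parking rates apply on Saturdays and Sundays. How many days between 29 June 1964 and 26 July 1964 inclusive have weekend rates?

8

29 June 1964 is a Monday.
The range spans 28 days (inclusive of both endpoints).
28 = 7 × 4, so the span is exactly 4 full weeks.
Each full week contributes 2 weekend days (Sat, Sun): 4 × 2 = 8.
Total: 8.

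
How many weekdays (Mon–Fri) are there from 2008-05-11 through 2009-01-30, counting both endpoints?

190 weekdays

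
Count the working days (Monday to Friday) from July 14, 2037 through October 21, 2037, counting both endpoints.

72

July 14, 2037 is a Tuesday.
The range spans 100 days (inclusive of both endpoints).
100 = 7 × 14 + 2, so there are 14 full weeks plus 2 extra days.
Each full week contributes 5 weekdays (Mon–Fri): 14 × 5 = 70.
The 2 extra days are Tuesday, Wednesday — 2 of them qualify.
Total: 70 + 2 = 72.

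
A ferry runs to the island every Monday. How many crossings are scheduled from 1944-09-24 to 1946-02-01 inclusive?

71

1944-09-24 is a Sunday.
The range spans 496 days (inclusive of both endpoints).
496 = 7 × 70 + 6, so there are 70 full weeks plus 6 extra days.
Each full week contributes one Monday: 70 so far.
The 6 extra days are Sunday, Monday, Tuesday, Wednesday, Thursday, Friday — 1 of them qualifies.
Total: 70 + 1 = 71.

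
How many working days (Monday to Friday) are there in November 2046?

1 November 2046 is a Thursday.
The range spans 30 days (inclusive of both endpoints).
30 = 7 × 4 + 2, so there are 4 full weeks plus 2 extra days.
Each full week contributes 5 weekdays (Mon–Fri): 4 × 5 = 20.
The 2 extra days are Thursday, Friday — 2 of them qualify.
Total: 20 + 2 = 22.

22 weekdays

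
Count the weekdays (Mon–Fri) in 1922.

260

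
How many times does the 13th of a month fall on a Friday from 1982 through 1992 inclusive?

20

Friday-the-13ths by year:
1982: Aug
1983: May
1984: Jan, Apr, Jul
1985: Sep, Dec
1986: Jun
1987: Feb, Mar, Nov
1988: May
1989: Jan, Oct
1990: Apr, Jul
1991: Sep, Dec
1992: Mar, Nov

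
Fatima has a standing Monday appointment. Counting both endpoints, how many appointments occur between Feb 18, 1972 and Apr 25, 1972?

Feb 18, 1972 is a Friday.
From Feb 18, 1972 to Apr 25, 1972 is 68 days inclusive.
68 = 7 × 9 + 5, so there are 9 full weeks plus 5 extra days.
Each full week contributes one Monday: 9 so far.
The 5 extra days are Friday, Saturday, Sunday, Monday, Tuesday — 1 of them qualifies.
Total: 9 + 1 = 10.

10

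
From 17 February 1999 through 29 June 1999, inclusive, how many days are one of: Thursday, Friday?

17 February 1999 is a Wednesday.
The range spans 133 days (inclusive of both endpoints).
133 = 7 × 19, so the span is exactly 19 full weeks.
Each full week contributes 2 days from the set (Thu, Fri): 19 × 2 = 38.
Total: 38.

38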